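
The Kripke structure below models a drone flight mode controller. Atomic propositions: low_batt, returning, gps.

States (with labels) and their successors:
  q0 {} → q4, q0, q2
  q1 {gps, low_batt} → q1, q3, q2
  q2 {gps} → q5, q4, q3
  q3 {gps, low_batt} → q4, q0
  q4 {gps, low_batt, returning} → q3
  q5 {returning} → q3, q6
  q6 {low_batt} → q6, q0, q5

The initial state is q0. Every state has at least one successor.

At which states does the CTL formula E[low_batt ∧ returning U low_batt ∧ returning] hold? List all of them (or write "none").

{q4}

States satisfying low_batt ∧ returning: {q4}.
States satisfying E[low_batt ∧ returning U low_batt ∧ returning]: {q4}.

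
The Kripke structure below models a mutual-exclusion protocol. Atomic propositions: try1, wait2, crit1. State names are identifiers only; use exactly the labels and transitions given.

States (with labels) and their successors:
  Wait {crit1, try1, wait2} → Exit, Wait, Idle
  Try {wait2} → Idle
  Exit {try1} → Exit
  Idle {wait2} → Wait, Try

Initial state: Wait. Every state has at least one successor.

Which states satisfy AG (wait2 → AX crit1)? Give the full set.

States satisfying wait2 → AX crit1: {Exit}.
States satisfying AG (wait2 → AX crit1): {Exit}.

{Exit}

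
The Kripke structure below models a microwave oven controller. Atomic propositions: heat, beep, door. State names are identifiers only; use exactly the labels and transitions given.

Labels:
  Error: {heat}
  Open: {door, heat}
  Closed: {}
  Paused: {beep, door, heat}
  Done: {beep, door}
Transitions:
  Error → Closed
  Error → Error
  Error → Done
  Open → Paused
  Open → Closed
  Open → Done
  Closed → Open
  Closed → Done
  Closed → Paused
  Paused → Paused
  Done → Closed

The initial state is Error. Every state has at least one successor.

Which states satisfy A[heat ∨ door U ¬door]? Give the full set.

States satisfying heat ∨ door: {Error, Open, Paused, Done}.
States satisfying ¬door: {Error, Closed}.
States satisfying A[heat ∨ door U ¬door]: {Error, Closed, Done}.

{Error, Closed, Done}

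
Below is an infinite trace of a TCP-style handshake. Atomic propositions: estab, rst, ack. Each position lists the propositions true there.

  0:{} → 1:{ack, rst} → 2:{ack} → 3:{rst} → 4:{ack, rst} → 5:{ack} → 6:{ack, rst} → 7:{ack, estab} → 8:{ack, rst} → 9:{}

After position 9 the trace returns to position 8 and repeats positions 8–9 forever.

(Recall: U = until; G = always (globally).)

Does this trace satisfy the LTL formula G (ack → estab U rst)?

ack → estab U rst must hold at every position from 0 onward. It fails at position 2, so G (ack → estab U rst) is false.
Positions where ack holds: 1, 2, 4, 5, 6, 7, 8.
Check estab U rst at each: 1→ok, 2→fails, 4→ok, 5→fails, 6→ok, 7→ok, 8→ok.

Does not hold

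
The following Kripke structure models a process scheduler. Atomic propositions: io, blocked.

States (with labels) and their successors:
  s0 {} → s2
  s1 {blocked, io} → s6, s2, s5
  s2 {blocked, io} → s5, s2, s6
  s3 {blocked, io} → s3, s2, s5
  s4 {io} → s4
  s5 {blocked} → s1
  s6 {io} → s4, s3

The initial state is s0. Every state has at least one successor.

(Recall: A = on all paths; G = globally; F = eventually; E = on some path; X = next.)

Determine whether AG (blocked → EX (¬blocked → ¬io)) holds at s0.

Yes

States satisfying blocked → EX (¬blocked → ¬io): {s0, s1, s2, s3, s4, s5, s6}.
States satisfying AG (blocked → EX (¬blocked → ¬io)): {s0, s1, s2, s3, s4, s5, s6}.
Every state reachable from s0 satisfies blocked → EX (¬blocked → ¬io).
s0 ∈ Sat(AG (blocked → EX (¬blocked → ¬io))).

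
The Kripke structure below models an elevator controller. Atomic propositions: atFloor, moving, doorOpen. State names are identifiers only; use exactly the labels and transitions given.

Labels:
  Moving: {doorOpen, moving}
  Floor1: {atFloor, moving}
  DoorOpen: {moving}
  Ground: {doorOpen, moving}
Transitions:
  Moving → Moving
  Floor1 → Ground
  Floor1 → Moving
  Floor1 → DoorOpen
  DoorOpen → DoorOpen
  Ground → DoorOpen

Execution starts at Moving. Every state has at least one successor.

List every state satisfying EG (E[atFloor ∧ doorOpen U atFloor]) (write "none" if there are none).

none

States satisfying E[atFloor ∧ doorOpen U atFloor]: {Floor1}.
States satisfying EG (E[atFloor ∧ doorOpen U atFloor]): ∅.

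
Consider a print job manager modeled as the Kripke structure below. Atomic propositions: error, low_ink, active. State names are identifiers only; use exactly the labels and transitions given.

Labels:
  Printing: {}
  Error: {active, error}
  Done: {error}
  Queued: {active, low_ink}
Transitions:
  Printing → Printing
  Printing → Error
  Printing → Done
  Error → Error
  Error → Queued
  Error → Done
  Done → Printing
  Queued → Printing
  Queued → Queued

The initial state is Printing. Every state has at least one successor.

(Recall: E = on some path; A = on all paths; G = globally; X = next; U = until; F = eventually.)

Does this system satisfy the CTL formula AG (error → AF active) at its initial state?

Does not hold

States satisfying error → AF active: {Printing, Error, Queued}.
States satisfying AG (error → AF active): ∅.
Done is reachable from Printing and violates error → AF active, so AG fails at Printing.
Printing ∉ Sat(AG (error → AF active)).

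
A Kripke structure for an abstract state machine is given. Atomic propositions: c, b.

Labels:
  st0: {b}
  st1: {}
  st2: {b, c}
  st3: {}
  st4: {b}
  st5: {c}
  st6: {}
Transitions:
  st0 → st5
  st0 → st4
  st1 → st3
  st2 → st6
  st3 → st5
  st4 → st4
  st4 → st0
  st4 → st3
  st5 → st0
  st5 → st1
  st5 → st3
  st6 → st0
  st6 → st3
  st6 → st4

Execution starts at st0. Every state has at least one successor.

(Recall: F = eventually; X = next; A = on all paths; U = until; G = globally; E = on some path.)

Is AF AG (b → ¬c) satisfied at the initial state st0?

Yes

States satisfying AG (b → ¬c): {st0, st1, st3, st4, st5, st6}.
States satisfying AF AG (b → ¬c): {st0, st1, st2, st3, st4, st5, st6}.
st0 ∈ Sat(AF AG (b → ¬c)).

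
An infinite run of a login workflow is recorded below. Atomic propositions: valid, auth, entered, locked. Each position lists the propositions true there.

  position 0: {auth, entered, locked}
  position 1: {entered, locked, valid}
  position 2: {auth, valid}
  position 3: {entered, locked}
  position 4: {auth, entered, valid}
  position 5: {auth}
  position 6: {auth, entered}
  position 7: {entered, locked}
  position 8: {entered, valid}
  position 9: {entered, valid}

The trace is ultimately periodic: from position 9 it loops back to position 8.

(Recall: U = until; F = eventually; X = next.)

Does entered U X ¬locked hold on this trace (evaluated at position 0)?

Walking from position 0: X ¬locked first holds at position 1, and entered holds at every earlier position along the way, so entered U X ¬locked holds.

Holds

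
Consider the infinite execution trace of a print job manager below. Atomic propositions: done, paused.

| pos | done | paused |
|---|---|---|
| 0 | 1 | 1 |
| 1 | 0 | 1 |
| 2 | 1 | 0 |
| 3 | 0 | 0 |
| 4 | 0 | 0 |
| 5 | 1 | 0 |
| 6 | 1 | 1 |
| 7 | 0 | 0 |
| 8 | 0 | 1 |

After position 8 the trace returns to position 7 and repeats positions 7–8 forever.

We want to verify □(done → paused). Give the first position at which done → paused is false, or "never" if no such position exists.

Check done → paused at each position in order: 0 ✓, 1 ✓.
At position 2 the labels are {done}, so done → paused is false there. This is the first violation.

2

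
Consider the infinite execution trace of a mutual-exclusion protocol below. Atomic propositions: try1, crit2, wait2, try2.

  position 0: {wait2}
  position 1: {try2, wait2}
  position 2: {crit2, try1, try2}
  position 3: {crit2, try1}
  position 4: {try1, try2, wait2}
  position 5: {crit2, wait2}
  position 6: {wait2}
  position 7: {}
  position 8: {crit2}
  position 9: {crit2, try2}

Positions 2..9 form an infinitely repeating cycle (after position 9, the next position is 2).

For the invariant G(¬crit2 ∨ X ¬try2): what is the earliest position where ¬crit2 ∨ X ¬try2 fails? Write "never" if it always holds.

Check ¬crit2 ∨ X ¬try2 at each position in order: 0 ✓, 1 ✓, 2 ✓.
At position 3 the labels are {crit2, try1} and the next position 4 has {try1, try2, wait2}, so ¬crit2 ∨ X ¬try2 is false there. This is the first violation.

3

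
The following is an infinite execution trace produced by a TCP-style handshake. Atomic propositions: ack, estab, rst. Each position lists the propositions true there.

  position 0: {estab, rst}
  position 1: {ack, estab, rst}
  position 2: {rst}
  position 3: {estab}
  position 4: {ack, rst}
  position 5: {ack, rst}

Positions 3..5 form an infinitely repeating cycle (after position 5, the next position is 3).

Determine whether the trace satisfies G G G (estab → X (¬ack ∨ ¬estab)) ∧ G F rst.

G G (estab → X (¬ack ∨ ¬estab)) must hold at every position from 0 onward. It fails at position 0, so G G G (estab → X (¬ack ∨ ¬estab)) is false.
F rst holds at every position 0..5, and those are all positions ever visited, so G F rst holds.
At position 0: G G G (estab → X (¬ack ∨ ¬estab)) is false; G F rst is true; so G G G (estab → X (¬ack ∨ ¬estab)) ∧ G F rst is false.

Violated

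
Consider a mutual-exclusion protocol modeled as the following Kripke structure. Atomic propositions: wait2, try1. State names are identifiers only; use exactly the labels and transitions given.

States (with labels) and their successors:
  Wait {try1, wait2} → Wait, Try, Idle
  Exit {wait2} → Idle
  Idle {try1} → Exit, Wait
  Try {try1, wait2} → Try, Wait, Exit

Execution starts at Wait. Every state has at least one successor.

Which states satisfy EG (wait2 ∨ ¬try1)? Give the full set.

States satisfying wait2 ∨ ¬try1: {Wait, Exit, Try}.
States satisfying EG (wait2 ∨ ¬try1): {Wait, Try}.

{Wait, Try}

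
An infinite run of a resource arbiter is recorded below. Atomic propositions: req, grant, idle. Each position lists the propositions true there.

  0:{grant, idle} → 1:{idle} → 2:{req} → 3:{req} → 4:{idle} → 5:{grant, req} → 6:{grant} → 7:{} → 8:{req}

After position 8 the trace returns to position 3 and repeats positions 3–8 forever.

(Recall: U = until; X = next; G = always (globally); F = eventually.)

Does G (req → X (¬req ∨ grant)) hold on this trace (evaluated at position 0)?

req → X (¬req ∨ grant) must hold at every position from 0 onward. It fails at position 2, so G (req → X (¬req ∨ grant)) is false.
Positions where req holds: 2, 3, 5, 8.
Check X (¬req ∨ grant) at each: 2→fails, 3→ok, 5→ok, 8→fails.

Violated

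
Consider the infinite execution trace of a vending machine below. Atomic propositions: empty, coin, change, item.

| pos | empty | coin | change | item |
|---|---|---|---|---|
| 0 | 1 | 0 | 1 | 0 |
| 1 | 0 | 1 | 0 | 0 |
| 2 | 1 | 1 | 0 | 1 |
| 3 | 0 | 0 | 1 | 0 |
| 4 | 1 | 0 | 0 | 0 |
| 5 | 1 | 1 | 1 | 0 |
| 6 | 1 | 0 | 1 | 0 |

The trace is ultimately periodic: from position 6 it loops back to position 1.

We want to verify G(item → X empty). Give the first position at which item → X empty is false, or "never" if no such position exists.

Check item → X empty at each position in order: 0 ✓, 1 ✓.
At position 2 the labels are {coin, empty, item} and the next position 3 has {change}, so item → X empty is false there. This is the first violation.

2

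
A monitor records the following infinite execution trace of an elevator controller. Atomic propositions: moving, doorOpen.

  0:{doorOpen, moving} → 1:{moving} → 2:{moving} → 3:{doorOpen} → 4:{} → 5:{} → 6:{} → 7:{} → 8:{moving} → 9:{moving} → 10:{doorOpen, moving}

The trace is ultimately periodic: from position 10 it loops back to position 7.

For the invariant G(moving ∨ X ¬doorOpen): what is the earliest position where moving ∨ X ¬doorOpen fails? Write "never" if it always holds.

moving ∨ X ¬doorOpen holds at every position 0..10, and those are all the positions the trace ever visits, so the invariant G(moving ∨ X ¬doorOpen) is never violated.

never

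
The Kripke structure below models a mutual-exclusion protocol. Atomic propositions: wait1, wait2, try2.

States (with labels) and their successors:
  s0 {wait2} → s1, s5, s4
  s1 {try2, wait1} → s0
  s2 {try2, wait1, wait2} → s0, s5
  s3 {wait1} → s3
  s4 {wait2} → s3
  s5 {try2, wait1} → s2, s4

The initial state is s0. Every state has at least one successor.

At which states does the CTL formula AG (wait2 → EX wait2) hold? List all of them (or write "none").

{s3}

States satisfying wait2 → EX wait2: {s0, s1, s2, s3, s5}.
States satisfying AG (wait2 → EX wait2): {s3}.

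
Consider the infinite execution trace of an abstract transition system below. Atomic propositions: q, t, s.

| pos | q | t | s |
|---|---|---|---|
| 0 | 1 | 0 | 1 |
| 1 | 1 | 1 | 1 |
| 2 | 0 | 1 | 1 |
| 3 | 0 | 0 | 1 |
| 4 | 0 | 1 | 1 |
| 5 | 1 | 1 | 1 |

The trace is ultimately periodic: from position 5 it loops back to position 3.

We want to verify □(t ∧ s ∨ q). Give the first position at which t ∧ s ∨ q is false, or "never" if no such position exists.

3

Check t ∧ s ∨ q at each position in order: 0 ✓, 1 ✓, 2 ✓.
At position 3 the labels are {s}, so t ∧ s ∨ q is false there. This is the first violation.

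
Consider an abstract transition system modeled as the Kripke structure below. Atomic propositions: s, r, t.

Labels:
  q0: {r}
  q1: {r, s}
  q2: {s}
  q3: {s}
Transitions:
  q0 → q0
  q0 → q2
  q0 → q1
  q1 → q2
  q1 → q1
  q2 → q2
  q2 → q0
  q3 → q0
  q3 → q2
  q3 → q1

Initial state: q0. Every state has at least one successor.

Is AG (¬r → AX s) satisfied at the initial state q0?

Does not hold

States satisfying ¬r → AX s: {q0, q1}.
States satisfying AG (¬r → AX s): ∅.
q2 is reachable from q0 and violates ¬r → AX s, so AG fails at q0.
q0 ∉ Sat(AG (¬r → AX s)).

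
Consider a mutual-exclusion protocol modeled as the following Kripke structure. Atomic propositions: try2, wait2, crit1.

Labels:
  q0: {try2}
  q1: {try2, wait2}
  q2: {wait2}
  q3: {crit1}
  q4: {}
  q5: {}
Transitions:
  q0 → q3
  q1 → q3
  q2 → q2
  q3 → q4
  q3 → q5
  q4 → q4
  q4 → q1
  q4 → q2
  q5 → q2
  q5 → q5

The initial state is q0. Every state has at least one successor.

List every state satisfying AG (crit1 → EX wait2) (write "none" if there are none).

States satisfying crit1 → EX wait2: {q0, q1, q2, q4, q5}.
States satisfying AG (crit1 → EX wait2): {q2, q5}.

{q2, q5}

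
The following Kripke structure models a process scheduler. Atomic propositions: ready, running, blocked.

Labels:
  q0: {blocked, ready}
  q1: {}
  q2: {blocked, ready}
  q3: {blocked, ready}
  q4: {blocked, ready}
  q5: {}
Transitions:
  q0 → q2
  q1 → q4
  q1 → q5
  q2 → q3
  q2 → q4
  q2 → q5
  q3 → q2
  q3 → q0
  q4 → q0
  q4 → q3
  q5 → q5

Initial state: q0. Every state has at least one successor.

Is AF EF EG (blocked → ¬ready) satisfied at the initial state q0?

States satisfying EF EG (blocked → ¬ready): {q0, q1, q2, q3, q4, q5}.
States satisfying AF EF EG (blocked → ¬ready): {q0, q1, q2, q3, q4, q5}.
q0 ∈ Sat(AF EF EG (blocked → ¬ready)).

Yes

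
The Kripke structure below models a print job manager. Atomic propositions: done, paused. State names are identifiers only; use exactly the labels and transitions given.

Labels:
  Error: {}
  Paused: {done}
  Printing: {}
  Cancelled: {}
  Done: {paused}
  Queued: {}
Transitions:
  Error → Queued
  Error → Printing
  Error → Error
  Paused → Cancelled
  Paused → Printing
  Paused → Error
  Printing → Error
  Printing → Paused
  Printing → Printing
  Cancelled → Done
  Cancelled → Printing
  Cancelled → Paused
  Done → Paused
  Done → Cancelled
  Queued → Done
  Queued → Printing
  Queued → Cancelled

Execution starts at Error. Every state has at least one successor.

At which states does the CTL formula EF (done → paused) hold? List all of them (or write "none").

States satisfying done → paused: {Error, Printing, Cancelled, Done, Queued}.
States satisfying EF (done → paused): {Error, Paused, Printing, Cancelled, Done, Queued}.

{Error, Paused, Printing, Cancelled, Done, Queued}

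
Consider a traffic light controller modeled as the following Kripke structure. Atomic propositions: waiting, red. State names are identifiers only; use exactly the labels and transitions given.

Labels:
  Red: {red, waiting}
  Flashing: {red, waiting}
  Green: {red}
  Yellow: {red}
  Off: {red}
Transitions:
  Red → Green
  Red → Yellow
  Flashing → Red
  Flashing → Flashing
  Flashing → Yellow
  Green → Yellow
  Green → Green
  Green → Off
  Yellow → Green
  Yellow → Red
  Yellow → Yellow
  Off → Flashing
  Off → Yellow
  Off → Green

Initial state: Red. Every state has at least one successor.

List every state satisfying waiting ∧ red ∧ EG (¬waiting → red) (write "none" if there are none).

States satisfying waiting ∧ red: {Red, Flashing}.
States satisfying ¬waiting → red: {Red, Flashing, Green, Yellow, Off}.
States satisfying EG (¬waiting → red): {Red, Flashing, Green, Yellow, Off}.
States satisfying waiting ∧ red ∧ EG (¬waiting → red): {Red, Flashing}.

{Red, Flashing}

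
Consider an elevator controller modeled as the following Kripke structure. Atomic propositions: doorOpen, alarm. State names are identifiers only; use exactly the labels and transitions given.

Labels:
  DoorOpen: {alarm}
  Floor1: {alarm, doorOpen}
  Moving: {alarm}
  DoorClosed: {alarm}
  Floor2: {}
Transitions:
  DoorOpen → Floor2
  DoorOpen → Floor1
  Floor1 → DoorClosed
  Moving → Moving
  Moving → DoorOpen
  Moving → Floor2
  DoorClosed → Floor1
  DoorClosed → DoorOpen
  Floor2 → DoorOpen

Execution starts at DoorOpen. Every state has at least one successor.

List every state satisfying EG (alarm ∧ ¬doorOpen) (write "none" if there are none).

{Moving}

States satisfying alarm ∧ ¬doorOpen: {DoorOpen, Moving, DoorClosed}.
States satisfying EG (alarm ∧ ¬doorOpen): {Moving}.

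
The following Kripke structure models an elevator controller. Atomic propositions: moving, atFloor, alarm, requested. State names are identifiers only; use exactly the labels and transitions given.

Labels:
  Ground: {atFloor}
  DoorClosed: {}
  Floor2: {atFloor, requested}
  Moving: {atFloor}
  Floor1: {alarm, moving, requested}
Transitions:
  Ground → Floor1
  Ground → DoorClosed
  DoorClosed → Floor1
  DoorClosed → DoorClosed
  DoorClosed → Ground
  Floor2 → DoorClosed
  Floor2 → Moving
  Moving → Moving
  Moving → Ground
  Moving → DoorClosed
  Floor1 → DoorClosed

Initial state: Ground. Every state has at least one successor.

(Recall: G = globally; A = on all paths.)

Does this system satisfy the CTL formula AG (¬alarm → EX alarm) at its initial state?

Holds

States satisfying ¬alarm → EX alarm: {Ground, DoorClosed, Floor1}.
States satisfying AG (¬alarm → EX alarm): {Ground, DoorClosed, Floor1}.
Every state reachable from Ground satisfies ¬alarm → EX alarm.
Ground ∈ Sat(AG (¬alarm → EX alarm)).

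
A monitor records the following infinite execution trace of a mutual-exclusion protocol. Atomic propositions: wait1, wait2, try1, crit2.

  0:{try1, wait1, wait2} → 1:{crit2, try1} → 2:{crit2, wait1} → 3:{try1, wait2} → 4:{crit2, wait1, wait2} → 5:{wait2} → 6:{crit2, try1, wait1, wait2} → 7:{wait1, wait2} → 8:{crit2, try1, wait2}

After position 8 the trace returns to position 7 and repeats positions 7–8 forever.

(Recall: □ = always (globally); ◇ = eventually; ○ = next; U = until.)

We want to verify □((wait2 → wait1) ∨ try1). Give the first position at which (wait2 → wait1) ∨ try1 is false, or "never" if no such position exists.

Check (wait2 → wait1) ∨ try1 at each position in order: 0 ✓, 1 ✓, 2 ✓, 3 ✓, 4 ✓.
At position 5 the labels are {wait2}, so (wait2 → wait1) ∨ try1 is false there. This is the first violation.

5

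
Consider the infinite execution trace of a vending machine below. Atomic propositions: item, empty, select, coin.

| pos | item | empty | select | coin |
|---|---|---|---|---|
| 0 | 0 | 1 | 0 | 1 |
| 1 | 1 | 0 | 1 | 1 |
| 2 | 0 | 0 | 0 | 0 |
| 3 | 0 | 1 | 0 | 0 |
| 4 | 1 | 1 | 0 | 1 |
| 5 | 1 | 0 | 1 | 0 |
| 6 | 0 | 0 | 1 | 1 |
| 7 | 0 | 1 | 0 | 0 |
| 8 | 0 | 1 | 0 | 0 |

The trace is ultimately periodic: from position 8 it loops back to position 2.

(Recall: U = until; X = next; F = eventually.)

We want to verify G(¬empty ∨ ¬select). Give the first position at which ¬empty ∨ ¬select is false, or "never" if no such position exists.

¬empty ∨ ¬select holds at every position 0..8, and those are all the positions the trace ever visits, so the invariant G(¬empty ∨ ¬select) is never violated.

never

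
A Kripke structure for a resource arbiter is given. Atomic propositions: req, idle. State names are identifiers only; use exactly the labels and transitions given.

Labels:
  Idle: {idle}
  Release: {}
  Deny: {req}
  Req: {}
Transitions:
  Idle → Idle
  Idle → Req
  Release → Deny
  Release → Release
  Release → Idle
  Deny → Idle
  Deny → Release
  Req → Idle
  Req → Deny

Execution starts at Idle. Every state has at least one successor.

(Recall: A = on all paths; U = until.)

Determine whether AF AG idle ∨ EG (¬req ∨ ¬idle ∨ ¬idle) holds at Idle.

States satisfying AG idle: ∅.
States satisfying AF AG idle: ∅.
States satisfying ¬req ∨ ¬idle ∨ ¬idle: {Idle, Release, Deny, Req}.
States satisfying EG (¬req ∨ ¬idle ∨ ¬idle): {Idle, Release, Deny, Req}.
States satisfying AF AG idle ∨ EG (¬req ∨ ¬idle ∨ ¬idle): {Idle, Release, Deny, Req}.
Idle ∈ Sat(AF AG idle ∨ EG (¬req ∨ ¬idle ∨ ¬idle)).

Satisfied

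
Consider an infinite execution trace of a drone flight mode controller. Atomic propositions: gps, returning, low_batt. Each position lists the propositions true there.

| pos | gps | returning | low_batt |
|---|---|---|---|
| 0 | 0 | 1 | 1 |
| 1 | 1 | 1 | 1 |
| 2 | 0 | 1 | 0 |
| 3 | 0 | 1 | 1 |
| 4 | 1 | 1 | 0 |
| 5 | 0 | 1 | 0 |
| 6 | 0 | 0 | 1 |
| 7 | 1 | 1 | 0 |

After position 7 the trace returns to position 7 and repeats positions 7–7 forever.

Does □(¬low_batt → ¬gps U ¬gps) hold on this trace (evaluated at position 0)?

Does not hold

¬low_batt → ¬gps U ¬gps must hold at every position from 0 onward. It fails at position 4, so □(¬low_batt → ¬gps U ¬gps) is false.
Positions where ¬low_batt holds: 2, 4, 5, 7.
Check ¬gps U ¬gps at each: 2→ok, 4→fails, 5→ok, 7→fails.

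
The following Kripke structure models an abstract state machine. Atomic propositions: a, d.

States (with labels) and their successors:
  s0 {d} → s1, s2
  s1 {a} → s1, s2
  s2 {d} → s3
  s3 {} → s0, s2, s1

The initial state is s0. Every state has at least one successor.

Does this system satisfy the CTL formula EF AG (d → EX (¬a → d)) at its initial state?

States satisfying AG (d → EX (¬a → d)): ∅.
States satisfying EF AG (d → EX (¬a → d)): ∅.
No suitable path/successor from s0 witnesses the formula.
s0 ∉ Sat(EF AG (d → EX (¬a → d))).

Violated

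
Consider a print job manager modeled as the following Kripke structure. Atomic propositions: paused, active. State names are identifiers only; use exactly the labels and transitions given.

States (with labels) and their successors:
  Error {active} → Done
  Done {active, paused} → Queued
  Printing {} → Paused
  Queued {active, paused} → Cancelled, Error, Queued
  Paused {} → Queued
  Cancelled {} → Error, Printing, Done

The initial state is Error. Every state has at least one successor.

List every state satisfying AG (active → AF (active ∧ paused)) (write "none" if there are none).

States satisfying active → AF (active ∧ paused): {Error, Done, Printing, Queued, Paused, Cancelled}.
States satisfying AG (active → AF (active ∧ paused)): {Error, Done, Printing, Queued, Paused, Cancelled}.

{Error, Done, Printing, Queued, Paused, Cancelled}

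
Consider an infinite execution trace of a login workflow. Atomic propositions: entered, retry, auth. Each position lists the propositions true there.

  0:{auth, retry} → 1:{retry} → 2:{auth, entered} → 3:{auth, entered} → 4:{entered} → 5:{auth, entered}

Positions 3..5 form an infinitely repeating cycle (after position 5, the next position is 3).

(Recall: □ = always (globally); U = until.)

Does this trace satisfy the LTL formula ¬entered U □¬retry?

Walking from position 0: □¬retry first holds at position 2, and ¬entered holds at every earlier position along the way, so ¬entered U □¬retry holds.

Satisfied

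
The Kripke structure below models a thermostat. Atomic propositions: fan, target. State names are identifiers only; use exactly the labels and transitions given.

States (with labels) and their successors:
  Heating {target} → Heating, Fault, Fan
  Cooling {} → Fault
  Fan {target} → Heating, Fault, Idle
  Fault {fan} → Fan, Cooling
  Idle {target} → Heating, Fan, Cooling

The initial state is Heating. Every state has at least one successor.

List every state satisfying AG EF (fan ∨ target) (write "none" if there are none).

{Heating, Cooling, Fan, Fault, Idle}

States satisfying EF (fan ∨ target): {Heating, Cooling, Fan, Fault, Idle}.
States satisfying AG EF (fan ∨ target): {Heating, Cooling, Fan, Fault, Idle}.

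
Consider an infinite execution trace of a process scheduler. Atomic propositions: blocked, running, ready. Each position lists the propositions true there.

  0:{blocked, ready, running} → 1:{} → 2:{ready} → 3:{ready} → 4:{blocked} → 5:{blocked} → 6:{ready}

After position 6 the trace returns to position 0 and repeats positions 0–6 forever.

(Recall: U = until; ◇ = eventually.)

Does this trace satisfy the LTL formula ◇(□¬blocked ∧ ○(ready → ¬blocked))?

□¬blocked ∧ ○(ready → ¬blocked) is false at every position 0..6, so it never becomes true and ◇(□¬blocked ∧ ○(ready → ¬blocked)) fails.

Violated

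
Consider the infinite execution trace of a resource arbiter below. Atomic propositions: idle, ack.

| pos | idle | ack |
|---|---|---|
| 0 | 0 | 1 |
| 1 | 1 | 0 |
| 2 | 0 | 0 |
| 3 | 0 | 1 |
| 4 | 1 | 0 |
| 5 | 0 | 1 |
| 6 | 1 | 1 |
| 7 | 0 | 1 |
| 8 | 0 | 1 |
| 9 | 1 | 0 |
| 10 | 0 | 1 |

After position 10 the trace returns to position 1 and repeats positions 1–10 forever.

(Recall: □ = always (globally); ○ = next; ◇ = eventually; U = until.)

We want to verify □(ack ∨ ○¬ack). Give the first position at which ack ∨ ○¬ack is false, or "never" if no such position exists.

Check ack ∨ ○¬ack at each position in order: 0 ✓, 1 ✓.
At position 2 the labels are {} and the next position 3 has {ack}, so ack ∨ ○¬ack is false there. This is the first violation.

2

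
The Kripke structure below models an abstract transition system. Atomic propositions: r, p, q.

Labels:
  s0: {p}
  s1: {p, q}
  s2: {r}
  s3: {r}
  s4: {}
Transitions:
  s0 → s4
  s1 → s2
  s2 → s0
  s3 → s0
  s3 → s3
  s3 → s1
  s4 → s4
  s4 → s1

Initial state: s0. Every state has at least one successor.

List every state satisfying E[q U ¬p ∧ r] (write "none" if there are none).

States satisfying q: {s1}.
States satisfying ¬p ∧ r: {s2, s3}.
States satisfying E[q U ¬p ∧ r]: {s1, s2, s3}.

{s1, s2, s3}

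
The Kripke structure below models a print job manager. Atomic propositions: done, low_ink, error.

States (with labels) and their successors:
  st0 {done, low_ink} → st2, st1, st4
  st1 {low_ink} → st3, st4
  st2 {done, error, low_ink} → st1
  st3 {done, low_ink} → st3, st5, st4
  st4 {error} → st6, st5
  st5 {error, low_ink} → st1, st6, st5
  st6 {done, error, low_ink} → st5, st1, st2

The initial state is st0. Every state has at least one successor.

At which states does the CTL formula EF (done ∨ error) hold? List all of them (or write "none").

States satisfying done ∨ error: {st0, st2, st3, st4, st5, st6}.
States satisfying EF (done ∨ error): {st0, st1, st2, st3, st4, st5, st6}.

{st0, st1, st2, st3, st4, st5, st6}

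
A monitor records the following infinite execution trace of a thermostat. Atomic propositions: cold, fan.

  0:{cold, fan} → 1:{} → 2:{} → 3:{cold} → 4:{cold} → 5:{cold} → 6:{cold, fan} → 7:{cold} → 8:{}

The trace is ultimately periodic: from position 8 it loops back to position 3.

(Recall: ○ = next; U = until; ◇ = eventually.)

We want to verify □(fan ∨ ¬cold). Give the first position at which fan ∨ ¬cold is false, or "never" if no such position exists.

Check fan ∨ ¬cold at each position in order: 0 ✓, 1 ✓, 2 ✓.
At position 3 the labels are {cold}, so fan ∨ ¬cold is false there. This is the first violation.

3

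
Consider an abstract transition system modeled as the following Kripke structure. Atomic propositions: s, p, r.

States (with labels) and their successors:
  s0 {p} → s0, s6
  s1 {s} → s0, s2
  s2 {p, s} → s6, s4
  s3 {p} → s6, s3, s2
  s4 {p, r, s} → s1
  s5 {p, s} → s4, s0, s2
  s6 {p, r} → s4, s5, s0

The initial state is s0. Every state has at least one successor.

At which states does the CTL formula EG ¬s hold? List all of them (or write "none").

States satisfying ¬s: {s0, s3, s6}.
States satisfying EG ¬s: {s0, s3, s6}.

{s0, s3, s6}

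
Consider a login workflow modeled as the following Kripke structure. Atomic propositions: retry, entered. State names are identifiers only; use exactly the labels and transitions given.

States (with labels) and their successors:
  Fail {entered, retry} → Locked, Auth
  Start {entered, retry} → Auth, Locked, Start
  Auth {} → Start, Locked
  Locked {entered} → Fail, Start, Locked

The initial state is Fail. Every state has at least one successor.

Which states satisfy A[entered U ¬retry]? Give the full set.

{Fail, Auth, Locked}

States satisfying entered: {Fail, Start, Locked}.
States satisfying ¬retry: {Auth, Locked}.
States satisfying A[entered U ¬retry]: {Fail, Auth, Locked}.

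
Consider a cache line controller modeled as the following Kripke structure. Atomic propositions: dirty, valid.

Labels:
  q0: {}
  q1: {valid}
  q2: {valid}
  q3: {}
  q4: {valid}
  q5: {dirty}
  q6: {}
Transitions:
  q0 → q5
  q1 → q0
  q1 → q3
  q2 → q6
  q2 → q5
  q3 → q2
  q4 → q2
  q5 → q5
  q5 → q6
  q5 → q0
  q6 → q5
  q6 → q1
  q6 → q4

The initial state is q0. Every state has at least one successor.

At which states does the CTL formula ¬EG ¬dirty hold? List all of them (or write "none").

{q0, q5}

States satisfying ¬dirty: {q0, q1, q2, q3, q4, q6}.
States satisfying EG ¬dirty: {q1, q2, q3, q4, q6}.
States satisfying ¬EG ¬dirty: {q0, q5}.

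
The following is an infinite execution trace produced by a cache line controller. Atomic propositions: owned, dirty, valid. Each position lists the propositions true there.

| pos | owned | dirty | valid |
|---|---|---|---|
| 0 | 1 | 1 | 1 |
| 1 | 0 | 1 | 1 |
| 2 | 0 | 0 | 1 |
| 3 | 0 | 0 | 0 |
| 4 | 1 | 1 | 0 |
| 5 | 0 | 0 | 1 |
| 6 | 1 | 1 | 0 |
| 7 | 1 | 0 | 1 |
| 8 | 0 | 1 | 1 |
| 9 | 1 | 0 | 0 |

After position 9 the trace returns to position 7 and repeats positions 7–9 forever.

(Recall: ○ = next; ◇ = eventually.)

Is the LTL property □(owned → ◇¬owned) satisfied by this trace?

Yes

owned → ◇¬owned holds at every position 0..9, and those are all positions ever visited, so □(owned → ◇¬owned) holds.
Positions where owned holds: 0, 4, 6, 7, 9.
Check ◇¬owned at each: 0→ok, 4→ok, 6→ok, 7→ok, 9→ok.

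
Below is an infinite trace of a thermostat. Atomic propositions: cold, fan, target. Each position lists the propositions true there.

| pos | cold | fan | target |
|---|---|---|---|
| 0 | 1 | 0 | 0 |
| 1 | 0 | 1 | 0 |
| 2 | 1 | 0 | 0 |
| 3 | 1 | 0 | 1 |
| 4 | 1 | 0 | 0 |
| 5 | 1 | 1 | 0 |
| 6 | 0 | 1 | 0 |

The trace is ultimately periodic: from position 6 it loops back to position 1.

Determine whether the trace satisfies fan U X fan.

Walking from position 0: X fan first holds at position 0, and fan holds at every earlier position along the way, so fan U X fan holds.

Satisfied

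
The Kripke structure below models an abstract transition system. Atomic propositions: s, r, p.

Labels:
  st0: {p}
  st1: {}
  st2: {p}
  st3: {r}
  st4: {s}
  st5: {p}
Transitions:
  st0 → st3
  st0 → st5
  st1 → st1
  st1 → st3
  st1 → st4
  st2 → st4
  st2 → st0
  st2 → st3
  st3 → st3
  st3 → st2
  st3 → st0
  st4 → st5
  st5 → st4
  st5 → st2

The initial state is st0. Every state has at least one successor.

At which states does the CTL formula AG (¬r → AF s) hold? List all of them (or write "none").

States satisfying ¬r → AF s: {st3, st4}.
States satisfying AG (¬r → AF s): ∅.

none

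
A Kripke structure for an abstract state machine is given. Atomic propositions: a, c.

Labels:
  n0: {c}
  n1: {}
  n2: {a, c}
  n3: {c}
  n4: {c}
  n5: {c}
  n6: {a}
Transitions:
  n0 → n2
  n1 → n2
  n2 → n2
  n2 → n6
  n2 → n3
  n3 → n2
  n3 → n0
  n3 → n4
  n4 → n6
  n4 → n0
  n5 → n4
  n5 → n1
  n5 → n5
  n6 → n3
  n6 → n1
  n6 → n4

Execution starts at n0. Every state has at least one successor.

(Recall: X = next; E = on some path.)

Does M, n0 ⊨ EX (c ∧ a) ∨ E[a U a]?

States satisfying c ∧ a: {n2}.
States satisfying EX (c ∧ a): {n0, n1, n2, n3}.
States satisfying a: {n2, n6}.
States satisfying E[a U a]: {n2, n6}.
States satisfying EX (c ∧ a) ∨ E[a U a]: {n0, n1, n2, n3, n6}.
n0 ∈ Sat(EX (c ∧ a) ∨ E[a U a]).

Yes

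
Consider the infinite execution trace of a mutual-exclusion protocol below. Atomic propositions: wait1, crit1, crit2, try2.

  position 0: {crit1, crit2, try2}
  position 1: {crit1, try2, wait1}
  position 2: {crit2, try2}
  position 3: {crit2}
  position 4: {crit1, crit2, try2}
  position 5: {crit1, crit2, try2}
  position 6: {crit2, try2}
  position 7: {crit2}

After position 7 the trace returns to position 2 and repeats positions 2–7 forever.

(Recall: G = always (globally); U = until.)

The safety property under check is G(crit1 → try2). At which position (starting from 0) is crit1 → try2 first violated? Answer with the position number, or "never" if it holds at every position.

never

crit1 → try2 holds at every position 0..7, and those are all the positions the trace ever visits, so the invariant G(crit1 → try2) is never violated.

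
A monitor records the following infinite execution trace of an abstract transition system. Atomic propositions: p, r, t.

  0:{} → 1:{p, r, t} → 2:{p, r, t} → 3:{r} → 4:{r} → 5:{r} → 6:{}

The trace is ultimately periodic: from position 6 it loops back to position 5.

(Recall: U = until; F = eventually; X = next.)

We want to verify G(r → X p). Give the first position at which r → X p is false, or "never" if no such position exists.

Check r → X p at each position in order: 0 ✓, 1 ✓.
At position 2 the labels are {p, r, t} and the next position 3 has {r}, so r → X p is false there. This is the first violation.

2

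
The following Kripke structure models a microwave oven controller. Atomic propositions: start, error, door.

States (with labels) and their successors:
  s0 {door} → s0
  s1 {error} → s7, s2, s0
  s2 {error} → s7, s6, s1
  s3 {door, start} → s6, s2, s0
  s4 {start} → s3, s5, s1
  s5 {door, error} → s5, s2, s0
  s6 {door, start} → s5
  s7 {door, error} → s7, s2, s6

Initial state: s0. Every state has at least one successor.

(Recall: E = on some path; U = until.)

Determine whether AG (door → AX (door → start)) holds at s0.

States satisfying door → AX (door → start): {s1, s2, s4}.
States satisfying AG (door → AX (door → start)): ∅.
s0 is reachable from s0 and violates door → AX (door → start), so AG fails at s0.
s0 ∉ Sat(AG (door → AX (door → start))).

Violated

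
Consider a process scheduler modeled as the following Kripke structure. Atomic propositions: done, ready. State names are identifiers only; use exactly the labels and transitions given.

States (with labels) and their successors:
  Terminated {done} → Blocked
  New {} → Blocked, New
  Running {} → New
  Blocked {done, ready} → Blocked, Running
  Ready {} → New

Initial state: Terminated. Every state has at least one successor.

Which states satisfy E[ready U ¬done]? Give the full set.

States satisfying ready: {Blocked}.
States satisfying ¬done: {New, Running, Ready}.
States satisfying E[ready U ¬done]: {New, Running, Blocked, Ready}.

{New, Running, Blocked, Ready}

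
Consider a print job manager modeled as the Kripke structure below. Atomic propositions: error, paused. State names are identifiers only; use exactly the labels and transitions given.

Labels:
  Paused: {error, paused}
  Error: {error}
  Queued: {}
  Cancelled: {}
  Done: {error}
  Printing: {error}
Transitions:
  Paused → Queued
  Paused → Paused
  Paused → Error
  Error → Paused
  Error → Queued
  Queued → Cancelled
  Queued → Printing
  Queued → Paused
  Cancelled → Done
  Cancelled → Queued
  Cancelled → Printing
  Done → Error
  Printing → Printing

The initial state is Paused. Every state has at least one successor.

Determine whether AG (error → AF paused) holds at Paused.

States satisfying error → AF paused: {Paused, Queued, Cancelled}.
States satisfying AG (error → AF paused): ∅.
Done is reachable from Paused and violates error → AF paused, so AG fails at Paused.
Paused ∉ Sat(AG (error → AF paused)).

Does not hold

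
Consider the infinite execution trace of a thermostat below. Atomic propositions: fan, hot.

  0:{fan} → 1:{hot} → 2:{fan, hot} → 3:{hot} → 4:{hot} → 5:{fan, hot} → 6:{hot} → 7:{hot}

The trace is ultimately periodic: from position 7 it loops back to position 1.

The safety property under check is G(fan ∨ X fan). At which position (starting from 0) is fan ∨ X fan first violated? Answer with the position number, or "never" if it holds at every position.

3

Check fan ∨ X fan at each position in order: 0 ✓, 1 ✓, 2 ✓.
At position 3 the labels are {hot} and the next position 4 has {hot}, so fan ∨ X fan is false there. This is the first violation.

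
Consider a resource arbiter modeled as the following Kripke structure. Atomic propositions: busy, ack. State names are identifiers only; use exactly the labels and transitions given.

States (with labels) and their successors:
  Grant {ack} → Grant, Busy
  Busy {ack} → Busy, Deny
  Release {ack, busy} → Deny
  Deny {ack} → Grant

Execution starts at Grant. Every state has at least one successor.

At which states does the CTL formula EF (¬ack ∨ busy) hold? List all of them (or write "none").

{Release}

States satisfying ¬ack ∨ busy: {Release}.
States satisfying EF (¬ack ∨ busy): {Release}.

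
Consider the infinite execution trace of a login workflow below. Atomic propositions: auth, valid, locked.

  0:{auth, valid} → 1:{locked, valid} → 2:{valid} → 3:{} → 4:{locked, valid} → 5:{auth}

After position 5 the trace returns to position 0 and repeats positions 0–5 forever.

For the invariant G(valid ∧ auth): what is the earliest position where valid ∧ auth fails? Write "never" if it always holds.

1

Check valid ∧ auth at each position in order: 0 ✓.
At position 1 the labels are {locked, valid}, so valid ∧ auth is false there. This is the first violation.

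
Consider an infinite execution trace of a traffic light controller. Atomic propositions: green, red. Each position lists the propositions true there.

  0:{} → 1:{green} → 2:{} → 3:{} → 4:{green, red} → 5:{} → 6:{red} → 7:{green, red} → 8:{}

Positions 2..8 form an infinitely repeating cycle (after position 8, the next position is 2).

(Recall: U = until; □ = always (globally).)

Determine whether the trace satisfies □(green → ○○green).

No

green → ○○green must hold at every position from 0 onward. It fails at position 1, so □(green → ○○green) is false.
Positions where green holds: 1, 4, 7.
Check ○○green at each: 1→fails, 4→fails, 7→fails.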